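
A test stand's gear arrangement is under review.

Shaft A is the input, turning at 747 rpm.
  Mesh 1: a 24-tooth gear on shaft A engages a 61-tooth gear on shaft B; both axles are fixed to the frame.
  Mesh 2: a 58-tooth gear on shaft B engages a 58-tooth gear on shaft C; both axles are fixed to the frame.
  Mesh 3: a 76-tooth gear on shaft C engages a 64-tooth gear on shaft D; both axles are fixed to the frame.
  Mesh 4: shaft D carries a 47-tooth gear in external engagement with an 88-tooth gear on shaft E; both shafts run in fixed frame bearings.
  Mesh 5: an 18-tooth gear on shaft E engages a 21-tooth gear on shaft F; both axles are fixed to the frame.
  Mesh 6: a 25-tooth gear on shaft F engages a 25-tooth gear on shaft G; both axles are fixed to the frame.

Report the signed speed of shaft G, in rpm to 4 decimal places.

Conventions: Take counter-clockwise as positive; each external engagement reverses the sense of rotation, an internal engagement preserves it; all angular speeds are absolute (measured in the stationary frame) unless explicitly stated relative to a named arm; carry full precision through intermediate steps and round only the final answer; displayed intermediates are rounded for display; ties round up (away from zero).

+159.7732 rpm

topology: fixed-axis compound train — 6 meshes, A→G
mesh 1 [24T→61T]: ω = 747.0000×24/61 = 293.9016 rpm, sense flips to −
mesh 2 [58T→58T]: ω = 293.9016×58/58 = 293.9016 rpm, sense flips to +
mesh 3 [76T→64T]: ω = 293.9016×76/64 = 349.0082 rpm, sense flips to −
mesh 4 [47T→88T]: ω = 349.0082×47/88 = 186.4021 rpm, sense flips to +
mesh 5 [18T→21T]: ω = 186.4021×18/21 = 159.7732 rpm, sense flips to −
mesh 6 [25T→25T]: ω = 159.7732×25/25 = 159.7732 rpm, sense flips to +
signed output speed = +159.7732 rpm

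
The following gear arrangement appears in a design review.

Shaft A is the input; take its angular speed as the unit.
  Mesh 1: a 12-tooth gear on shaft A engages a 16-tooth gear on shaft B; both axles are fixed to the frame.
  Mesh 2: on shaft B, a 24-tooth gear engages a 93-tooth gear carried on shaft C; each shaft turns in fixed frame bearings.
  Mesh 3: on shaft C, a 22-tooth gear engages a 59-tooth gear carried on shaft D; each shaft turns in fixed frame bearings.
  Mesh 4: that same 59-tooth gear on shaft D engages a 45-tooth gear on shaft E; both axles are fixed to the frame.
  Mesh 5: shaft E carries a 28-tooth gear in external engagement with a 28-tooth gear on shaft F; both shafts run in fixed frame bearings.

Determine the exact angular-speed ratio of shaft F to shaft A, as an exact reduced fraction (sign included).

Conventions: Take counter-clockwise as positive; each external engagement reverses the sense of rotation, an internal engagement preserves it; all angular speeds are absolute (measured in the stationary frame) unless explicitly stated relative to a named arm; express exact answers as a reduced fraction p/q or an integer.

class = fixed-axis compound train [5 meshes; 5 ratios multiply, 5 sense flips]
mesh 1 [12T→16T]: running ratio 3/4, sense −
mesh 2 [24T→93T]: running ratio 6/31, sense +
mesh 3 [22T→59T]: running ratio 132/1829, sense −
mesh 4 [59T→45T]: running ratio 44/465, sense +
mesh 5 [28T→28T]: running ratio 44/465, sense −
ω_out/ω_in = -44/465

-44/465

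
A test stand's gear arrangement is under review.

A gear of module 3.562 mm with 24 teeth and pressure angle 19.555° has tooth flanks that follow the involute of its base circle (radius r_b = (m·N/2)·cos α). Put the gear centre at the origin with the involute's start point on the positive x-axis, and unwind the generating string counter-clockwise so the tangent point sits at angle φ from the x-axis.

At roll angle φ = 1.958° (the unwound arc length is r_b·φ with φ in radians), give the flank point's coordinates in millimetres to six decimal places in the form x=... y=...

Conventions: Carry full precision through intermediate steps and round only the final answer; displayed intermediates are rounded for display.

x=40.302065 y=0.000536

topology: single-mesh involute geometry — m = 3.562, N = 24
pitch radius r_p = m·N/2 = 3.562·24/2 = 42.744000
base radius r_b = r_p·cos α = 42.744000·cos 19.555° = 40.278553
roll angle φ = 1.958° = 0.03417355 rad
x = r_b·(cos φ + φ·sin φ) = 40.302065
y = r_b·(sin φ − φ·cos φ) = 0.000536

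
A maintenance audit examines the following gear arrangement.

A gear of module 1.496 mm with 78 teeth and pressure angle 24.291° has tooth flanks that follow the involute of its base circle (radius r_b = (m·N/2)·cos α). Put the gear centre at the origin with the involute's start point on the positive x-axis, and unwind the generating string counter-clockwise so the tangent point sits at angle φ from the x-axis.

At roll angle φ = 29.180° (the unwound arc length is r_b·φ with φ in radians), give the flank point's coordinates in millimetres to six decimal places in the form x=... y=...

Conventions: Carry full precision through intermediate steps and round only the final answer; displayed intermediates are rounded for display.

x=59.634455 y=2.281381

single-mesh involute tooth geometry (78T wheel at module 1.496)
pitch radius r_p = m·N/2 = 1.496·78/2 = 58.344000
base radius r_b = r_p·cos α = 58.344000·cos 24.291° = 53.178684
roll angle φ = 29.180° = 0.50928708 rad
x = r_b·(cos φ + φ·sin φ) = 59.634455
y = r_b·(sin φ − φ·cos φ) = 2.281381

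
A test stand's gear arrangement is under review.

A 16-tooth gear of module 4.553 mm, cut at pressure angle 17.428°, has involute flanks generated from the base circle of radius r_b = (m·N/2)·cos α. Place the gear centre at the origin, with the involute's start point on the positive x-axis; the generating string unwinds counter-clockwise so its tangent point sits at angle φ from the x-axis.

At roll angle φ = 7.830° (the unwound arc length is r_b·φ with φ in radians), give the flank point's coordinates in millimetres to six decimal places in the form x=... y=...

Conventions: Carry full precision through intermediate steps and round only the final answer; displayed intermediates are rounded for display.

x=35.074918 y=0.029510

single-mesh involute tooth geometry (16T wheel at module 4.553)
pitch radius r_p = m·N/2 = 4.553·16/2 = 36.424000
base radius r_b = r_p·cos α = 36.424000·cos 17.428° = 34.751923
roll angle φ = 7.830° = 0.13665928 rad
x = r_b·(cos φ + φ·sin φ) = 35.074918
y = r_b·(sin φ − φ·cos φ) = 0.029510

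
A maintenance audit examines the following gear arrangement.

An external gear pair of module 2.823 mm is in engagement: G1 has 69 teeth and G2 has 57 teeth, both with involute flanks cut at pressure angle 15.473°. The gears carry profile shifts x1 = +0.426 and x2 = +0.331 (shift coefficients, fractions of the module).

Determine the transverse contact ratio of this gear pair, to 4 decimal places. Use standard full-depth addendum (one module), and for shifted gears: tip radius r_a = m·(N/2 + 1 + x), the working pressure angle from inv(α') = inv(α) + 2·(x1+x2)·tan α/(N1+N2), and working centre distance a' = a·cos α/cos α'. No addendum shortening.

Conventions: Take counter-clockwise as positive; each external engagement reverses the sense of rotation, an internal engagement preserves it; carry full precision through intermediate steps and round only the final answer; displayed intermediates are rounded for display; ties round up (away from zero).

1.9661

single-mesh involute tooth geometry (69T engaging 57T at module 2.823)
base radii: r_b1 = 93.863597, r_b2 = 77.539493
tip radii: r_a1 = 101.419098, r_a2 = 84.212913
inv(α') = inv(15.473°) + 2·(+0.426+0.331)·tan α/(69+57) = 0.01008853  ⇒  α' = 17.62717°
a' = a·cos α / cos α' = 177.8490·cos 15.473°/cos 17.62717° = 179.847435
action lengths: √(r_a1²−r_b1²) = 38.411698, √(r_a2²−r_b2²) = 32.854858
base pitch p_b = π·m·cos α = 8.547281
CR = (38.411698 + 32.854858 − 179.847435·sin 17.62717°)/8.547281 = 1.966102
contact ratio ≈ 1.9661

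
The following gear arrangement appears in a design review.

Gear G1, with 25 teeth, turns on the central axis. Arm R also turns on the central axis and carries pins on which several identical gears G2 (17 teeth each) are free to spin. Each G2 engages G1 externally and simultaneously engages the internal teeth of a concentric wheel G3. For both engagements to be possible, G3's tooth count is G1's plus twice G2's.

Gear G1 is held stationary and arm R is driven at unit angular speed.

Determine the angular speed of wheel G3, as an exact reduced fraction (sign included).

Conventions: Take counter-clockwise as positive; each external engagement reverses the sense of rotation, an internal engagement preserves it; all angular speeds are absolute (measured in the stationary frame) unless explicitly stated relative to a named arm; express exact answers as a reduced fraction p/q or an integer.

topology: planetary set — G1 25T / G2 17T / G3 59T, arm = carrier (Willis)
ring teeth: 25 + 2·17 = 59
25(ω_sun−ω_arm) = −59(ω_ring−ω_arm),  ω_sun = 0, ω_arm = 1
ω_ring = 1 − (25/59)(0−1) = 84/59
exact speed ratio = 84/59

84/59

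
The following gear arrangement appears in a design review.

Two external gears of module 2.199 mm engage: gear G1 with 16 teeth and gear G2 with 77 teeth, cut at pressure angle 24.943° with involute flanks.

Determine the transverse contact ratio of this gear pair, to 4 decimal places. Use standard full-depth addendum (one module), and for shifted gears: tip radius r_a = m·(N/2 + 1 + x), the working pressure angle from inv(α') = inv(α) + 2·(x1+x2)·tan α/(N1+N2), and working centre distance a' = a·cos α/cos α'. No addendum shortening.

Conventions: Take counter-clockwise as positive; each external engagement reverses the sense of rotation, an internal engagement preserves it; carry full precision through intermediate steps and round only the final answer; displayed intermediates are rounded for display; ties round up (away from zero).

single-mesh involute tooth geometry (16T engaging 77T at module 2.199)
base radii: r_b1 = 15.951155, r_b2 = 76.764934
tip radii: r_a1 = 19.791000, r_a2 = 86.860500
no profile shift: α' = α, a' = a
action lengths: √(r_a1²−r_b1²) = 11.715133, √(r_a2²−r_b2²) = 40.643467
base pitch p_b = π·m·cos α = 6.264004
CR = (11.715133 + 40.643467 − 102.253500·sin 24.94300°)/6.264004 = 1.474555
contact ratio ≈ 1.4746

1.4746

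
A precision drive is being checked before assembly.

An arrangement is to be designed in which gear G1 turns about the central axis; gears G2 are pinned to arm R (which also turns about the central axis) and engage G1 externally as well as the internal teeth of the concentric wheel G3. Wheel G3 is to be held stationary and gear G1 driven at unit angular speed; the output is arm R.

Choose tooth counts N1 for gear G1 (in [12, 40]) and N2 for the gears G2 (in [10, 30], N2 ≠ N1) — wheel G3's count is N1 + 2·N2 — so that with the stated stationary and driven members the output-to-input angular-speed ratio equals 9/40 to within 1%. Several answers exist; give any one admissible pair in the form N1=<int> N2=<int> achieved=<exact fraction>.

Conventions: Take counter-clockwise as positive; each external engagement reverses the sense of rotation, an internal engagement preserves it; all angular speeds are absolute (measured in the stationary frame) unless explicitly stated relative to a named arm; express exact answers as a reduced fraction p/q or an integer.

N1=18 N2=22 achieved=9/40

planetary set to be sized for 9/40 (Willis relation)
Willis with ω_ring = 0: ω_arm/ω_sun = N1/(N1+N3); set equal to 9/40  ⇒  N3/N1 = 1/(9/40) − 1 = 31/9
N3 = N1 + 2·N2  ⇒  N2/N1 = (N3/N1 − 1)/2 = (31/9 − 1)/2 = 11/9
smallest multiple with N1 ≥ 12 and N2 ≥ 10: k = 2  ⇒  N1 = 2·9 = 18, N2 = 2·11 = 22 (N1 ≤ 40, N2 ≤ 30, N2 ≠ N1 ✓), N3 = 18 + 2·22 = 62
check: N1/(N1+N3) with N1 = 18, N3 = 62 gives 9/40; |achieved − target| = 0 ≤ 9/4000 ✓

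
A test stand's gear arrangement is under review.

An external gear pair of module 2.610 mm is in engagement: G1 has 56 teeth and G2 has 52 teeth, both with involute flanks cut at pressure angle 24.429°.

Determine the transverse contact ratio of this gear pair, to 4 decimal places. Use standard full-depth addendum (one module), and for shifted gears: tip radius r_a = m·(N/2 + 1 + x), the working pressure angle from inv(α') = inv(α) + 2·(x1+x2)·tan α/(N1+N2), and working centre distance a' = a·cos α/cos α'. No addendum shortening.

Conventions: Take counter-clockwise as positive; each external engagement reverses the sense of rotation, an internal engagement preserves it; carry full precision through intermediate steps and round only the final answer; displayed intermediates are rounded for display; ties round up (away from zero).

1.5650

topology: single-mesh involute geometry — m = 2.610, 56T/52T pair
base radii: r_b1 = 66.537473, r_b2 = 61.784796
tip radii: r_a1 = 75.690000, r_a2 = 70.470000
no profile shift: α' = α, a' = a
action lengths: √(r_a1²−r_b1²) = 36.079645, √(r_a2²−r_b2²) = 33.891884
base pitch p_b = π·m·cos α = 7.465487
CR = (36.079645 + 33.891884 − 140.940000·sin 24.42900°)/7.465487 = 1.565020
contact ratio ≈ 1.5650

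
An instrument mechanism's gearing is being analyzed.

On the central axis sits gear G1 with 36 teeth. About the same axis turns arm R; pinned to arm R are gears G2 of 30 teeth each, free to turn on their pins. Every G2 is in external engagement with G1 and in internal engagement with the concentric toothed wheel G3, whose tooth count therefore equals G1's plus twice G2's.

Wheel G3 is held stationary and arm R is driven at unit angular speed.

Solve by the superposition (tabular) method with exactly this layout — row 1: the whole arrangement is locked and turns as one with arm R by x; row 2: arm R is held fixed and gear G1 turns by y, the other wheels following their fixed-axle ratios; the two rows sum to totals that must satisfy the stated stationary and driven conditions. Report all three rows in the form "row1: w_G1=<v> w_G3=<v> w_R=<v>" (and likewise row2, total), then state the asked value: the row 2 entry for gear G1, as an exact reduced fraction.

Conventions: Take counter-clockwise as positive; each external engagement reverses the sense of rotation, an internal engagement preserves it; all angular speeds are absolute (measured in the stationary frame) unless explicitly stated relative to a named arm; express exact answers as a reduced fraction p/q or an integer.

recognized (axles ride arm R): planetary set, 36/30/96 teeth
superposition row 1 [locked train]: every member turns x
row 2 (arm held, sun turns y): ω_ring = −(36/96)·y, ω_arm = 0
boundary: total ω_ring = x − (36/96)·y = 0 and total ω_arm = x = 1  ⇒  y = 8/3, x = 1
row 2 ring = −(36/96)·8/3 = -1
totals (row 1 + row 2): sun 1 + 8/3 = 11/3, ring 1 + (-1) = 0, arm 1 + 0 = 1
asked cell (row2, sun) = 8/3

row1: w_G1=1 w_G3=1 w_R=1
row2: w_G1=8/3 w_G3=-1 w_R=0
total: w_G1=11/3 w_G3=0 w_R=1
asked value: 8/3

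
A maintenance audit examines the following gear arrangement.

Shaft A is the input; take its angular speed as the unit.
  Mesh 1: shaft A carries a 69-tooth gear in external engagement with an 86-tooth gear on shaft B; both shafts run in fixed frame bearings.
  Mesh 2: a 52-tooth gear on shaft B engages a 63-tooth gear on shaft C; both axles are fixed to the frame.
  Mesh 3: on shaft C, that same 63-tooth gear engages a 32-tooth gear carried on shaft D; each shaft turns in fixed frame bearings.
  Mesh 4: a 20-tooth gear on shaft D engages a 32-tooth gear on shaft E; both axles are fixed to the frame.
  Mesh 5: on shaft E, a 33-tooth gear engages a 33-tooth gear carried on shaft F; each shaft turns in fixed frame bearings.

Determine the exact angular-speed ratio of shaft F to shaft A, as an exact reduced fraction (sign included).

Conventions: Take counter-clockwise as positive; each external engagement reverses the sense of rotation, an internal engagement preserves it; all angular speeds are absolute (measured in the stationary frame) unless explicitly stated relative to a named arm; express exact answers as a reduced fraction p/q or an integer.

class = fixed-axis compound train [5 meshes; 5 ratios multiply, 5 sense flips]
mesh 1 [69T→86T]: running ratio 69/86, sense −
mesh 2 [52T→63T]: running ratio 598/903, sense +
mesh 3 [63T→32T]: running ratio 897/688, sense −
mesh 4 [20T→32T]: running ratio 4485/5504, sense +
mesh 5 [33T→33T]: running ratio 4485/5504, sense −
ω_out/ω_in = -4485/5504

-4485/5504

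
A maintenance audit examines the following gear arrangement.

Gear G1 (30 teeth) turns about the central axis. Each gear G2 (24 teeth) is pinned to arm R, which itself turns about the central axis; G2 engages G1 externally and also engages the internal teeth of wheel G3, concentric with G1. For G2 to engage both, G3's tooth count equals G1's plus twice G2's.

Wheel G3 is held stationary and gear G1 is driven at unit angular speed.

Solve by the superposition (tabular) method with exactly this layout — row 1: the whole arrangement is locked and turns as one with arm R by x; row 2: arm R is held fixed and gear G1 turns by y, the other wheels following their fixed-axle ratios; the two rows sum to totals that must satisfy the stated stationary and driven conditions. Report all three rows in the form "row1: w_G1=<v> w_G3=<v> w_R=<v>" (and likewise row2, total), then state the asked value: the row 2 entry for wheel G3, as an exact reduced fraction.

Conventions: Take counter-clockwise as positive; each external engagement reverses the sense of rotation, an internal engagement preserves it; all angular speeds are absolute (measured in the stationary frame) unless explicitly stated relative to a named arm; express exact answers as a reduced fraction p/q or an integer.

class = planetary set [G3 = 30+2·24 = 78; Willis about the carrier]
row 1: whole set turns with the arm by x
superposition row 2 [arm held]: sun y, ring −(30/78)·y, arm 0
boundary: total ω_ring = x − (30/78)·y = 0 and total ω_sun = x + y = 1  ⇒  y = 13/18, x = 5/18
row 2 ring = −(30/78)·13/18 = -5/18
totals (row 1 + row 2): sun 5/18 + 13/18 = 1, ring 5/18 + (-5/18) = 0, arm 5/18 + 0 = 5/18
asked cell (row2, ring) = -5/18

row1: w_G1=5/18 w_G3=5/18 w_R=5/18
row2: w_G1=13/18 w_G3=-5/18 w_R=0
total: w_G1=1 w_G3=0 w_R=5/18
asked value: -5/18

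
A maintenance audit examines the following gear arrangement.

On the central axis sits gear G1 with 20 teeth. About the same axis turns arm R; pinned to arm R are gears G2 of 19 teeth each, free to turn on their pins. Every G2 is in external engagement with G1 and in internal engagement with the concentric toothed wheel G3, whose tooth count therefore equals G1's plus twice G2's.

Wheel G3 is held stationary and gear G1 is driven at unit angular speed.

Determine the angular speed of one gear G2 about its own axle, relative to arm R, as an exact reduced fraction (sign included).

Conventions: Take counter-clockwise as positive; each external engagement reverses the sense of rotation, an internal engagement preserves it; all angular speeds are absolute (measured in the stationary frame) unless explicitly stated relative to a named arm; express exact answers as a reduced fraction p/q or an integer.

-580/741

planetary set (20T centre, 19T on arm, 58T internal) — Willis relation
ring teeth: 20 + 2·19 = 58
20(ω_sun−ω_arm) = −58(ω_ring−ω_arm),  ω_ring = 0, ω_sun = 1
20(1−ω_arm) = −58(0−ω_arm)  ⇒  78·ω_arm = 20  ⇒  ω_arm = 10/39
sun–planet mesh: 20·(1−10/39) = −19·(ω_p−ω_arm)  ⇒  ω_p−ω_arm = -580/741
exact speed ratio = -580/741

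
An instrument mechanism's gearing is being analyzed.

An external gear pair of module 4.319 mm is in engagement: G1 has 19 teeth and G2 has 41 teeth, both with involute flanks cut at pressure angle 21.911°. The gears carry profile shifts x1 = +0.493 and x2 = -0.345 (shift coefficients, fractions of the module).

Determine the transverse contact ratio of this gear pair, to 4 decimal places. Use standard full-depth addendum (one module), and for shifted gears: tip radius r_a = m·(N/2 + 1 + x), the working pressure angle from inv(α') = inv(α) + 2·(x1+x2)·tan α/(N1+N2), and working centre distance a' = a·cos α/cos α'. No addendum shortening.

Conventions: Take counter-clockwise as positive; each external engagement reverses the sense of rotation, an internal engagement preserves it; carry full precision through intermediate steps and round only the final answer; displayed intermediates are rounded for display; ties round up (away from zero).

1.4591

topology: single-mesh involute geometry — m = 4.319, 19T/41T pair
base radii: r_b1 = 38.066647, r_b2 = 82.143816
tip radii: r_a1 = 47.478767, r_a2 = 91.368445
inv(α') = inv(21.911°) + 2·(+0.493-0.345)·tan α/(19+41) = 0.02178565  ⇒  α' = 22.59015°
a' = a·cos α / cos α' = 129.5700·cos 21.911°/cos 22.59015° = 130.199886
action lengths: √(r_a1²−r_b1²) = 28.375407, √(r_a2²−r_b2²) = 40.007327
base pitch p_b = π·m·cos α = 12.588410
CR = (28.375407 + 40.007327 − 130.199886·sin 22.59015°)/12.588410 = 1.459135
contact ratio ≈ 1.4591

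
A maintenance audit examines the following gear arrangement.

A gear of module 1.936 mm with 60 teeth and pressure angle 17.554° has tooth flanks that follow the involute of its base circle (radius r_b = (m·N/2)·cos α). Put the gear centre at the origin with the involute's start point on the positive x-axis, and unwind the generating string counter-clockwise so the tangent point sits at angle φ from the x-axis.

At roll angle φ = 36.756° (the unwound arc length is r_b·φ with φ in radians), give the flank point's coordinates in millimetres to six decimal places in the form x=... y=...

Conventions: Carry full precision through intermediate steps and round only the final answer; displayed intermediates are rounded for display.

x=65.624170 y=4.675554

class = single-mesh tooth geometry [base-circle involute, m = 1.936, 60T]
pitch radius r_p = m·N/2 = 1.936·60/2 = 58.080000
base radius r_b = r_p·cos α = 58.080000·cos 17.554° = 55.375396
roll angle φ = 36.756° = 0.64151322 rad
x = r_b·(cos φ + φ·sin φ) = 65.624170
y = r_b·(sin φ − φ·cos φ) = 4.675554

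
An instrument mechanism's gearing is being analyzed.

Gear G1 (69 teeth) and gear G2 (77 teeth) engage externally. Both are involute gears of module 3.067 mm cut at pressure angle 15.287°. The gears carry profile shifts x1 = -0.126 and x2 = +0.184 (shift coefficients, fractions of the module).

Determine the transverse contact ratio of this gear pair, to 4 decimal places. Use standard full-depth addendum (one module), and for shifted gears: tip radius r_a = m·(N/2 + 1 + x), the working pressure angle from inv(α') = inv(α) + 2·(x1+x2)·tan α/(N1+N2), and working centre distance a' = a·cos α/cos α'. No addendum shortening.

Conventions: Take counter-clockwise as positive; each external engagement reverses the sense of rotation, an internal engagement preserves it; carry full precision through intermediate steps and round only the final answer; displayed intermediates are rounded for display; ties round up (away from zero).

class = single-mesh tooth geometry [involute pair 69T × 77T, m = 3.067]
base radii: r_b1 = 102.067600, r_b2 = 113.901524
tip radii: r_a1 = 108.492058, r_a2 = 121.710828
inv(α') = inv(15.287°) + 2·(-0.126+0.184)·tan α/(69+77) = 0.00673386  ⇒  α' = 15.45168°
a' = a·cos α / cos α' = 223.8910·cos 15.287°/cos 15.45168° = 224.067954
action lengths: √(r_a1²−r_b1²) = 36.779502, √(r_a2²−r_b2²) = 42.894853
base pitch p_b = π·m·cos α = 9.294343
CR = (36.779502 + 42.894853 − 224.067954·sin 15.45168°)/9.294343 = 2.149362
contact ratio ≈ 2.1494

2.1494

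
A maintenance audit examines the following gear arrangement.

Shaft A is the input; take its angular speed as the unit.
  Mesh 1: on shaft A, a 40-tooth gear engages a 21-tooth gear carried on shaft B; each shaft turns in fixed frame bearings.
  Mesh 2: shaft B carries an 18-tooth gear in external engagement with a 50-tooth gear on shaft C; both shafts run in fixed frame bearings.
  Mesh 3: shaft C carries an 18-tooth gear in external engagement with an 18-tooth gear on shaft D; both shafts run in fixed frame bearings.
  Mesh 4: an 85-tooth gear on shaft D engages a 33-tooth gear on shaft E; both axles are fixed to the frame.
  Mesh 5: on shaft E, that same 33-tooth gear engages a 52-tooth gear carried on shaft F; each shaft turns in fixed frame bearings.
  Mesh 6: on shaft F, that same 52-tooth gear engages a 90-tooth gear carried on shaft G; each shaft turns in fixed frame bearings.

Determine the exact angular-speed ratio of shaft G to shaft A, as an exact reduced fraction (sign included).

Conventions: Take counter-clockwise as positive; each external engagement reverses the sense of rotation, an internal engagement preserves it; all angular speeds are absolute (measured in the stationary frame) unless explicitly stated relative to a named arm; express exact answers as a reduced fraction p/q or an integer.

68/105

class = fixed-axis compound train [6 meshes; 6 ratios multiply, 6 sense flips]
mesh 1 [40T→21T]: running ratio 40/21, sense −
mesh 2 [18T→50T]: running ratio 24/35, sense +
mesh 3 [18T→18T]: running ratio 24/35, sense −
mesh 4 [85T→33T]: running ratio 136/77, sense +
mesh 5 [33T→52T]: running ratio 102/91, sense −
mesh 6 [52T→90T]: running ratio 68/105, sense +
ω_out/ω_in = 68/105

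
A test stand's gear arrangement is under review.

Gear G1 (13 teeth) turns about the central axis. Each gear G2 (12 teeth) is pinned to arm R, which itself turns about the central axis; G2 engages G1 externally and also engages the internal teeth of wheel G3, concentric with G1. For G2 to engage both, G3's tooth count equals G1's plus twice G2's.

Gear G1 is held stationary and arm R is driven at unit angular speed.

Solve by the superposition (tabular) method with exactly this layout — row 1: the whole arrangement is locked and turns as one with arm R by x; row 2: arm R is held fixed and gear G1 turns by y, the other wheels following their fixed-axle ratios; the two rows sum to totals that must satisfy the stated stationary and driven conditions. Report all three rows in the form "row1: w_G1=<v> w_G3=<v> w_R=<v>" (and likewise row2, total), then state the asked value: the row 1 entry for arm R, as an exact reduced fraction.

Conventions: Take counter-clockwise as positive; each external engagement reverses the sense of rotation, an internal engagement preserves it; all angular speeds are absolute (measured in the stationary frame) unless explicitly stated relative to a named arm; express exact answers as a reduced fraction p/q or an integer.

topology: planetary set — G1 13T / G2 12T / G3 37T, arm = carrier (Willis)
superposition row 1 [locked train]: every member turns x
row 2 — arm fixed, fixed-axis ratios: sun y, ring −(13/37)·y, arm 0
boundary: total ω_sun = x + y = 0 and total ω_arm = x = 1  ⇒  y = -1, x = 1
row 2 ring = −(13/37)·(-1) = 13/37
totals (row 1 + row 2): sun 1 + (-1) = 0, ring 1 + 13/37 = 50/37, arm 1 + 0 = 1
asked cell (row1, arm) = 1

row1: w_G1=1 w_G3=1 w_R=1
row2: w_G1=-1 w_G3=13/37 w_R=0
total: w_G1=0 w_G3=50/37 w_R=1
asked value: 1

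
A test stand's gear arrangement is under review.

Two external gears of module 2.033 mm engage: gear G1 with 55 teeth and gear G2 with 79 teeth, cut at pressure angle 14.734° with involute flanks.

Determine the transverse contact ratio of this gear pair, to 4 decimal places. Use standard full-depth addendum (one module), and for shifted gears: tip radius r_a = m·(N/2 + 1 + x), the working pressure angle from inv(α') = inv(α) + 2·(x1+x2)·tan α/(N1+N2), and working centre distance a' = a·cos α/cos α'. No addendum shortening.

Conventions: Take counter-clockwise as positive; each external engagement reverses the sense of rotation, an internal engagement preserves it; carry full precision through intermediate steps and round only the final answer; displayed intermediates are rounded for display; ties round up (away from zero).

recognized (one external pair, fixed centres): single-mesh tooth geometry, m = 2.033, N1 = 55, N2 = 79
base radii: r_b1 = 54.069094, r_b2 = 77.662880
tip radii: r_a1 = 57.940500, r_a2 = 82.336500
no profile shift: α' = α, a' = a
action lengths: √(r_a1²−r_b1²) = 20.823896, √(r_a2²−r_b2²) = 27.345499
base pitch p_b = π·m·cos α = 6.176839
CR = (20.823896 + 27.345499 − 136.211000·sin 14.73400°)/6.176839 = 2.189889
contact ratio ≈ 2.1899

2.1899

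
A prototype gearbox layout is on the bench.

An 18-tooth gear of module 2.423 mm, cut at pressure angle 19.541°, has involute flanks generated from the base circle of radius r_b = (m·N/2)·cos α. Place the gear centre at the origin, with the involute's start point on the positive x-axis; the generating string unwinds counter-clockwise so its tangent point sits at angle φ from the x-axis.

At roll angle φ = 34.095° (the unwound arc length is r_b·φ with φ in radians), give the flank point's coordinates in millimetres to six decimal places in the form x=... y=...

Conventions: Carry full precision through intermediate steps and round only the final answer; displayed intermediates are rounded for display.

x=23.873767 y=1.393022

class = single-mesh tooth geometry [base-circle involute, m = 2.423, 18T]
pitch radius r_p = m·N/2 = 2.423·18/2 = 21.807000
base radius r_b = r_p·cos α = 21.807000·cos 19.541° = 20.550969
roll angle φ = 34.095° = 0.59507001 rad
x = r_b·(cos φ + φ·sin φ) = 23.873767
y = r_b·(sin φ − φ·cos φ) = 1.393022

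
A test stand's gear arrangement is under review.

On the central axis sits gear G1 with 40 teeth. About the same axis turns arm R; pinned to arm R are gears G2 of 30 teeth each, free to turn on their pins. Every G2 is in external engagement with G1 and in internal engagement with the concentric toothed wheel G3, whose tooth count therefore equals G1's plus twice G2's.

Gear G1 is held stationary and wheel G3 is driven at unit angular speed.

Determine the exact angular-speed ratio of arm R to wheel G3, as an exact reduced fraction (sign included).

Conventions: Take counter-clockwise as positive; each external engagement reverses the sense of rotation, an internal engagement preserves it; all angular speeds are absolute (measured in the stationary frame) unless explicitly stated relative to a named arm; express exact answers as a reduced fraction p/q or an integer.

5/7

topology: planetary set — G1 40T / G2 30T / G3 100T, arm = carrier (Willis)
ring teeth: 40 + 2·30 = 100
40(ω_sun−ω_arm) = −100(ω_ring−ω_arm),  ω_sun = 0, ω_ring = 1
40(0−ω_arm) = −100(1−ω_arm)  ⇒  140·ω_arm = 100  ⇒  ω_arm = 5/7
ω_out/ω_in = 5/7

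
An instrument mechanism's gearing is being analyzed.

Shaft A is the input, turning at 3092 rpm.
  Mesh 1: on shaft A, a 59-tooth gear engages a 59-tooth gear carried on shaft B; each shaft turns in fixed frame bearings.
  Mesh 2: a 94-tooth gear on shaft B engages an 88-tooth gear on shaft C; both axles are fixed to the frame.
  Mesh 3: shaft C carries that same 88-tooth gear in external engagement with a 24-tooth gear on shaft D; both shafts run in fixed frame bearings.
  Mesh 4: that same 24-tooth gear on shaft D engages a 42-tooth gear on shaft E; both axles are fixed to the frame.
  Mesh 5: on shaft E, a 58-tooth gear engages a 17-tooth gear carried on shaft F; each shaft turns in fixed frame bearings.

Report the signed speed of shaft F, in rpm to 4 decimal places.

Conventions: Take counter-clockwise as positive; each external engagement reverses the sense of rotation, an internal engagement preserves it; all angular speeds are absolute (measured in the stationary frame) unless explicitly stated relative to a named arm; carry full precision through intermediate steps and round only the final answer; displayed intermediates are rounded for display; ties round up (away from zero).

recognized (6 fixed axles, 5 meshes): fixed-axis compound train
mesh 1 [59T→59T]: ω = 3092.0000×59/59 = 3092.0000 rpm, sense flips to −
mesh 2 [94T→88T]: ω = 3092.0000×94/88 = 3302.8182 rpm, sense flips to +
mesh 3 [88T→24T]: ω = 3302.8182×88/24 = 12110.3333 rpm, sense flips to −
mesh 4 [24T→42T]: ω = 12110.3333×24/42 = 6920.1905 rpm, sense flips to +
mesh 5 [58T→17T]: ω = 6920.1905×58/17 = 23610.0616 rpm, sense flips to −
signed output speed = -23610.0616 rpm

-23610.0616 rpm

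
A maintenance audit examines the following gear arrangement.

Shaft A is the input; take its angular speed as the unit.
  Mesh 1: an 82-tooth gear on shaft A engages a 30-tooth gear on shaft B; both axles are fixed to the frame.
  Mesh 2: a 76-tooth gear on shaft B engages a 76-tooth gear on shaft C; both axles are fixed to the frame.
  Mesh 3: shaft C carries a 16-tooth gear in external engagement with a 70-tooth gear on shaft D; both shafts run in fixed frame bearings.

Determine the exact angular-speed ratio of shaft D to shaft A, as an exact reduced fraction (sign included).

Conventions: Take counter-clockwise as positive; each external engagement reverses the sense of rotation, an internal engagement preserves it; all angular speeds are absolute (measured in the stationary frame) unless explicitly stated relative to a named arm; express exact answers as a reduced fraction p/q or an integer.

class = fixed-axis compound train [3 meshes; 3 ratios multiply, 3 sense flips]
mesh 1 [82T→30T]: running ratio 41/15, sense −
mesh 2 [76T→76T]: running ratio 41/15, sense +
mesh 3 [16T→70T]: running ratio 328/525, sense −
ω_out/ω_in = -328/525

-328/525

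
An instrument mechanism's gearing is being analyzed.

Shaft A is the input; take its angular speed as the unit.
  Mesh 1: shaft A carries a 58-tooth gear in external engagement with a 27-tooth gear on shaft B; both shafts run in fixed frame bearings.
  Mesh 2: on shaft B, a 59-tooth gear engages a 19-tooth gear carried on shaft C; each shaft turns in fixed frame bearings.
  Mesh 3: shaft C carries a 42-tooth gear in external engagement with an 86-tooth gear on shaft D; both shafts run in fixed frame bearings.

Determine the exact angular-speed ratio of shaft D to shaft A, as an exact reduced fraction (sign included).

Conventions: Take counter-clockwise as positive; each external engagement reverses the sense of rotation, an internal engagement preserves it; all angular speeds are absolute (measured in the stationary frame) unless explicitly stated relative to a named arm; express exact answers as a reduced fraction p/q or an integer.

class = fixed-axis compound train [3 meshes; 3 ratios multiply, 3 sense flips]
mesh 1 [58T→27T]: running ratio 58/27, sense −
mesh 2 [59T→19T]: running ratio 3422/513, sense +
mesh 3 [42T→86T]: running ratio 23954/7353, sense −
ω_out/ω_in = -23954/7353

-23954/7353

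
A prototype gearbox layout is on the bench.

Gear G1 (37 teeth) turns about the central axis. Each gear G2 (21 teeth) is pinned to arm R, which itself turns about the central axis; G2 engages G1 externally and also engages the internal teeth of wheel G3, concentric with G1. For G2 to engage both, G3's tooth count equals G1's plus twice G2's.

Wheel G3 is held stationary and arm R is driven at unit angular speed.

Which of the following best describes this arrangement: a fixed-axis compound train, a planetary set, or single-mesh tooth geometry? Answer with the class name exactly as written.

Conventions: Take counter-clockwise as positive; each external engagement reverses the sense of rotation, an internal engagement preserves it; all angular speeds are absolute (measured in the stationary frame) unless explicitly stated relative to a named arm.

topology: planetary set — G1 37T / G2 21T / G3 79T, arm = carrier (Willis)
classification: planetary set

planetary set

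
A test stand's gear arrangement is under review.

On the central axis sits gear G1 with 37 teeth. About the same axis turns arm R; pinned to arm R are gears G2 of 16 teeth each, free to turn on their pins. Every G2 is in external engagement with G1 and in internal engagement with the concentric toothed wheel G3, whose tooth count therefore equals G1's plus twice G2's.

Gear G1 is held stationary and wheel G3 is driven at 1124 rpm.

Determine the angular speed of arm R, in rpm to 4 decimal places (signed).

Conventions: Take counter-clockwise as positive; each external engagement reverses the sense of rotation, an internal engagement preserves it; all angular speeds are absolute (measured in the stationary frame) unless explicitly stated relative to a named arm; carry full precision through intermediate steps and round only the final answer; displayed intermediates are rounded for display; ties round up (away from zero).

recognized (axles ride arm R): planetary set, 37/16/69 teeth
normalise by the input: solve with ω_ring = 1, then scale by 1124 rpm
ring teeth: 37 + 2·16 = 69
37(ω_sun−ω_arm) = −69(ω_ring−ω_arm),  ω_sun = 0, ω_ring = 1
37(0−ω_arm) = −69(1−ω_arm)  ⇒  106·ω_arm = 69  ⇒  ω_arm = 69/106
scale: ω_arm = 69/106 × 1124 rpm = +731.6604 rpm

+731.6604 rpm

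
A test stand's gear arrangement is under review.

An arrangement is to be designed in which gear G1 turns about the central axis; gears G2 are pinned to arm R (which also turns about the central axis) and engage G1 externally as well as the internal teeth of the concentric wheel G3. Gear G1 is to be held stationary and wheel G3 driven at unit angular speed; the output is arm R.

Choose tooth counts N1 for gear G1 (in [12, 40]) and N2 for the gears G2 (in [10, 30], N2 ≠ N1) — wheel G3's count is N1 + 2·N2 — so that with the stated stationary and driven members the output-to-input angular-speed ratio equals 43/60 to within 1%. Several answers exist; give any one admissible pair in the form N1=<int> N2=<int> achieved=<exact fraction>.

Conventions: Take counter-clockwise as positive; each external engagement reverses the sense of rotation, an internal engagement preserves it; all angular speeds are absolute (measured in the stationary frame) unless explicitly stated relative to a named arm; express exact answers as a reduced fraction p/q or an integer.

class = planetary set [ratio 43/60 wanted; Willis about the carrier]
Willis with ω_sun = 0: ω_arm/ω_ring = N3/(N1+N3); set equal to 43/60  ⇒  N3/N1 = (43/60)/(1 − 43/60) = 43/17
N3 = N1 + 2·N2  ⇒  N2/N1 = (N3/N1 − 1)/2 = (43/17 − 1)/2 = 13/17
smallest multiple with N1 ≥ 12 and N2 ≥ 10: k = 1  ⇒  N1 = 1·17 = 17, N2 = 1·13 = 13 (N1 ≤ 40, N2 ≤ 30, N2 ≠ N1 ✓), N3 = 17 + 2·13 = 43
check: N3/(N1+N3) with N1 = 17, N3 = 43 gives 43/60; |achieved − target| = 0 ≤ 43/6000 ✓

N1=17 N2=13 achieved=43/60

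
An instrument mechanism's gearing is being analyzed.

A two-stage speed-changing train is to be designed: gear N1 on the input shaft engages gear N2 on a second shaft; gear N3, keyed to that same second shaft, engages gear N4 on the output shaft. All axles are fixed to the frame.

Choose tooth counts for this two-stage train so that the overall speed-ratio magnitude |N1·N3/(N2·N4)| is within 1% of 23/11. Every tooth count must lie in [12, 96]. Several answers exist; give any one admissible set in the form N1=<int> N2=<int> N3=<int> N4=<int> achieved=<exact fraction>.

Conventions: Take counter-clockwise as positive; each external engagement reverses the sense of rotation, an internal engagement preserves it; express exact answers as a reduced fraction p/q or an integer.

N1=12 N2=22 N3=46 N4=12 achieved=23/11

design class (target 23/11): fixed-axis compound train
target = 23/11 in lowest terms: an exact hit needs N1·N3 = k·23 and N2·N4 = k·11 for one integer k, every count in [12, 96]; additionally prefer no 1:1 stage (N1 ≠ N2, N3 ≠ N4)
k = 1…23: no 1:1-free in-range split of k·23 and k·11 into factor pairs; take k = 24
k = 24: N1·N3 = 552 = 12·46, N2·N4 = 264 = 22·12
achieved = 12·46/(22·12) = 23/11; |achieved − target| = 0 ≤ 23/1100 ✓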